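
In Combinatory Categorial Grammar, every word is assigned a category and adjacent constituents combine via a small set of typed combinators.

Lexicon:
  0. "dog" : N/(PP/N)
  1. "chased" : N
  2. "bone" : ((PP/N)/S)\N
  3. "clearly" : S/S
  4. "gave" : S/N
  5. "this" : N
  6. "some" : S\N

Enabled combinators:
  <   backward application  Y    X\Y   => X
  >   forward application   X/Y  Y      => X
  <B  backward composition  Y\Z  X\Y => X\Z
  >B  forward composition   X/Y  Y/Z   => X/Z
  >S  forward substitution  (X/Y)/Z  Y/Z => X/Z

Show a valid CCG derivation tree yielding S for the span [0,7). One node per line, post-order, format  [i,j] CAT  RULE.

[0,1] N/(PP/N)  lex  "dog"
[1,2] N  lex  "chased"
[2,3] ((PP/N)/S)\N  lex  "bone"
[1,3] (PP/N)/S  <  k=2
[3,4] S/S  lex  "clearly"
[4,5] S/N  lex  "gave"
[3,5] S/N  >B  k=4
[5,6] N  lex  "this"
[3,6] S  >  k=5
[1,6] PP/N  >  k=3
[0,6] N  >  k=1
[6,7] S\N  lex  "some"
[0,7] S  <  k=6

[0,7] S   <
  [0,6] N   >
    [0,1] "dog" : N/(PP/N)
    [1,6] PP/N   >
      [1,3] (PP/N)/S   <
        [1,2] "chased" : N
        [2,3] "bone" : ((PP/N)/S)\N
      [3,6] S   >
        [3,5] S/N   >B
          [3,4] "clearly" : S/S
          [4,5] "gave" : S/N
        [5,6] "this" : N
  [6,7] "some" : S\N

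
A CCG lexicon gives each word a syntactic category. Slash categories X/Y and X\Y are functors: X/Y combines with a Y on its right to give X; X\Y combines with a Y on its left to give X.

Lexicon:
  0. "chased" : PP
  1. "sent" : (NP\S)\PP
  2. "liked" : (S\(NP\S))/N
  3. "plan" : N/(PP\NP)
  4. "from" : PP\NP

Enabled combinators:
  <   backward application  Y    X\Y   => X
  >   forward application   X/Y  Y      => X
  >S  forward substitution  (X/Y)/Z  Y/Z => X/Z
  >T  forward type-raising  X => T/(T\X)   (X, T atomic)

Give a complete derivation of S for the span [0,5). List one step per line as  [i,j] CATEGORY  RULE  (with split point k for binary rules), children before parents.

[0,5] S   <
  [0,2] NP\S   <
    [0,1] "chased" : PP
    [1,2] "sent" : (NP\S)\PP
  [2,5] S\(NP\S)   >
    [2,3] "liked" : (S\(NP\S))/N
    [3,5] N   >
      [3,4] "plan" : N/(PP\NP)
      [4,5] "from" : PP\NP

[0,1] PP  lex  "chased"
[1,2] (NP\S)\PP  lex  "sent"
[0,2] NP\S  <  k=1
[2,3] (S\(NP\S))/N  lex  "liked"
[3,4] N/(PP\NP)  lex  "plan"
[4,5] PP\NP  lex  "from"
[3,5] N  >  k=4
[2,5] S\(NP\S)  >  k=3
[0,5] S  <  k=2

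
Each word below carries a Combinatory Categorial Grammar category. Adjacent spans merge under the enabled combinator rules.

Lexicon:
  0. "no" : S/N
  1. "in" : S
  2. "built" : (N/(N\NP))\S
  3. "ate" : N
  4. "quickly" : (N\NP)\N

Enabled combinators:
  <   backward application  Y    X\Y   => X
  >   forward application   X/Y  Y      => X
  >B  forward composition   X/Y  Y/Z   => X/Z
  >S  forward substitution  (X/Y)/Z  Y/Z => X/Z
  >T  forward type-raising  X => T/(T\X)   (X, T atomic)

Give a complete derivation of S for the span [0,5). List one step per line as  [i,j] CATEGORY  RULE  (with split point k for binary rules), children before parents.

[0,5] S   >
  [0,1] "no" : S/N
  [1,5] N   >
    [1,3] N/(N\NP)   <
      [1,2] "in" : S
      [2,3] "built" : (N/(N\NP))\S
    [3,5] N\NP   <
      [3,4] "ate" : N
      [4,5] "quickly" : (N\NP)\N

[0,1] S/N  lex  "no"
[1,2] S  lex  "in"
[2,3] (N/(N\NP))\S  lex  "built"
[1,3] N/(N\NP)  <  k=2
[3,4] N  lex  "ate"
[4,5] (N\NP)\N  lex  "quickly"
[3,5] N\NP  <  k=4
[1,5] N  >  k=3
[0,5] S  >  k=1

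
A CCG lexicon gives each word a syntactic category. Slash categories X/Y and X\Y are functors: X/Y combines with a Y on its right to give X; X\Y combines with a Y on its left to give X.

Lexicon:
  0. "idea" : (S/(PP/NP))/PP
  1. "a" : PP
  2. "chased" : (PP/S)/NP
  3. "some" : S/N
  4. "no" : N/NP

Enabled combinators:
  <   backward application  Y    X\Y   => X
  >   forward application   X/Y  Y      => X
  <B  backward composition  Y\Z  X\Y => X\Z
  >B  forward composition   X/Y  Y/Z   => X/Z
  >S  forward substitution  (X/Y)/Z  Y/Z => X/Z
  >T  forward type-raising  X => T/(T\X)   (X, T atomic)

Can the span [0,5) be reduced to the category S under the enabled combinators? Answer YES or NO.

YES

[0,5] S   >
  [0,2] S/(PP/NP)   >
    [0,1] "idea" : (S/(PP/NP))/PP
    [1,2] "a" : PP
  [2,5] PP/NP   >S
    [2,3] "chased" : (PP/S)/NP
    [3,5] S/NP   >B
      [3,4] "some" : S/N
      [4,5] "no" : N/NP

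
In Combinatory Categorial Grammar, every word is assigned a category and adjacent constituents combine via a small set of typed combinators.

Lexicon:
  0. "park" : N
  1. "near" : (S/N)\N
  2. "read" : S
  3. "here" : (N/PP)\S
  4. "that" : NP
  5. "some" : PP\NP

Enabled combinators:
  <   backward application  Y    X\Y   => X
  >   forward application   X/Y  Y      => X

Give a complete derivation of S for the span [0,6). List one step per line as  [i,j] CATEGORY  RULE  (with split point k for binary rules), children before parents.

[0,6] S   >
  [0,2] S/N   <
    [0,1] "park" : N
    [1,2] "near" : (S/N)\N
  [2,6] N   >
    [2,4] N/PP   <
      [2,3] "read" : S
      [3,4] "here" : (N/PP)\S
    [4,6] PP   <
      [4,5] "that" : NP
      [5,6] "some" : PP\NP

[0,1] N  lex  "park"
[1,2] (S/N)\N  lex  "near"
[0,2] S/N  <  k=1
[2,3] S  lex  "read"
[3,4] (N/PP)\S  lex  "here"
[2,4] N/PP  <  k=3
[4,5] NP  lex  "that"
[5,6] PP\NP  lex  "some"
[4,6] PP  <  k=5
[2,6] N  >  k=4
[0,6] S  >  k=2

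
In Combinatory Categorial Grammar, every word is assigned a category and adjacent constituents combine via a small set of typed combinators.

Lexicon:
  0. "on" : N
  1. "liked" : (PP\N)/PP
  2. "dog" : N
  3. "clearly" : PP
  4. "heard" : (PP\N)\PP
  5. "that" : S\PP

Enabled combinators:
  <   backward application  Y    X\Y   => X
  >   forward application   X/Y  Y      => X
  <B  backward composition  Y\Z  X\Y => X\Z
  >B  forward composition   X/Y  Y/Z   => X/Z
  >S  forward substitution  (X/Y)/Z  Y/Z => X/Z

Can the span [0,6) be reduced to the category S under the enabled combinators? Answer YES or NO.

YES

[0,6] S   <
  [0,5] PP   <
    [0,1] "on" : N
    [1,5] PP\N   >
      [1,2] "liked" : (PP\N)/PP
      [2,5] PP   <
        [2,3] "dog" : N
        [3,5] PP\N   <
          [3,4] "clearly" : PP
          [4,5] "heard" : (PP\N)\PP
  [5,6] "that" : S\PP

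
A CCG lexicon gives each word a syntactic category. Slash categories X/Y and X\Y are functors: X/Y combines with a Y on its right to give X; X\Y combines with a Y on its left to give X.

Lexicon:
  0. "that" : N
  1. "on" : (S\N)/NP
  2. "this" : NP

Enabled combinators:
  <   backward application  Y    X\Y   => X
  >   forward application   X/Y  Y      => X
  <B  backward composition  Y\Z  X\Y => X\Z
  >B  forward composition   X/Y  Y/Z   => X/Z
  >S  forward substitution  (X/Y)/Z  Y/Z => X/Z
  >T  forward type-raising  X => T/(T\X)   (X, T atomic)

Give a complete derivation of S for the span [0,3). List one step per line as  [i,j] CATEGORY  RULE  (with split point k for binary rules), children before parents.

[0,1] N  lex  "that"
[1,2] (S\N)/NP  lex  "on"
[2,3] NP  lex  "this"
[1,3] S\N  >  k=2
[0,3] S  <  k=1

[0,3] S   <
  [0,1] "that" : N
  [1,3] S\N   >
    [1,2] "on" : (S\N)/NP
    [2,3] "this" : NP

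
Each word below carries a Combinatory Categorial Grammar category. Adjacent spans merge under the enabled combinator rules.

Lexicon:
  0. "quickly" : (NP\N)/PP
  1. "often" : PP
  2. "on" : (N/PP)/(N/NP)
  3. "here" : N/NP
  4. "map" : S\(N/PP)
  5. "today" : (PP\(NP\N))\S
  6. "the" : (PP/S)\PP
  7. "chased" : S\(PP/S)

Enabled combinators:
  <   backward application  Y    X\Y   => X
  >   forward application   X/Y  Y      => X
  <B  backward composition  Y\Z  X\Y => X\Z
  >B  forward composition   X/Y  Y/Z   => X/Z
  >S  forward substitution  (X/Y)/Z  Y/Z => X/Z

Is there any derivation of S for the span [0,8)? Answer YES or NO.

YES

[0,8] S   <
  [0,6] PP   <
    [0,2] NP\N   >
      [0,1] "quickly" : (NP\N)/PP
      [1,2] "often" : PP
    [2,6] PP\(NP\N)   <
      [2,5] S   <
        [2,4] N/PP   >
          [2,3] "on" : (N/PP)/(N/NP)
          [3,4] "here" : N/NP
        [4,5] "map" : S\(N/PP)
      [5,6] "today" : (PP\(NP\N))\S
  [6,8] S\PP   <B
    [6,7] "the" : (PP/S)\PP
    [7,8] "chased" : S\(PP/S)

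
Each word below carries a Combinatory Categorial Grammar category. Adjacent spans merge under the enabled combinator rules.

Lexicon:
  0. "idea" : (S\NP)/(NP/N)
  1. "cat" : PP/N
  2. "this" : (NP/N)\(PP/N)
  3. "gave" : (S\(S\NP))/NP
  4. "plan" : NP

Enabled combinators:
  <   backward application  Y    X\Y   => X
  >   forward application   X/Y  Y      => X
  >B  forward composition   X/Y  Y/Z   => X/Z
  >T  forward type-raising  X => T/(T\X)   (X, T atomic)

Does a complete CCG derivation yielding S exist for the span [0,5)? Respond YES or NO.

YES

[0,5] S   <
  [0,3] S\NP   >
    [0,1] "idea" : (S\NP)/(NP/N)
    [1,3] NP/N   <
      [1,2] "cat" : PP/N
      [2,3] "this" : (NP/N)\(PP/N)
  [3,5] S\(S\NP)   >
    [3,4] "gave" : (S\(S\NP))/NP
    [4,5] "plan" : NP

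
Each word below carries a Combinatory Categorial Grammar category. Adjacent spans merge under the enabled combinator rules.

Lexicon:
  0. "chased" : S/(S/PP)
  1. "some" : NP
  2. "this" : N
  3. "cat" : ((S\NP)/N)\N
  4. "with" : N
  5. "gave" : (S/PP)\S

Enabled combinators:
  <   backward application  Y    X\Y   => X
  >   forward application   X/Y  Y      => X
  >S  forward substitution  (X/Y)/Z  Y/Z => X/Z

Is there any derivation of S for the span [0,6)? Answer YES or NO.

YES

[0,6] S   >
  [0,1] "chased" : S/(S/PP)
  [1,6] S/PP   <
    [1,5] S   <
      [1,2] "some" : NP
      [2,5] S\NP   >
        [2,4] (S\NP)/N   <
          [2,3] "this" : N
          [3,4] "cat" : ((S\NP)/N)\N
        [4,5] "with" : N
    [5,6] "gave" : (S/PP)\S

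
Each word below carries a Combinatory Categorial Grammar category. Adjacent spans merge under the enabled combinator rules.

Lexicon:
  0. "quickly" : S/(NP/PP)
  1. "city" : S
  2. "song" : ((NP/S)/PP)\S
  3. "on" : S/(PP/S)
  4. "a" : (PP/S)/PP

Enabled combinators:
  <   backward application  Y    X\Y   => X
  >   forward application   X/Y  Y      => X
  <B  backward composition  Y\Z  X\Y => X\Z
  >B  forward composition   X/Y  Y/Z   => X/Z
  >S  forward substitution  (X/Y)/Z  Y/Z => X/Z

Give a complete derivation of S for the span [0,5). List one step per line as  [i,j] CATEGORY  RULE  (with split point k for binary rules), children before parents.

[0,5] S   >
  [0,1] "quickly" : S/(NP/PP)
  [1,5] NP/PP   >S
    [1,3] (NP/S)/PP   <
      [1,2] "city" : S
      [2,3] "song" : ((NP/S)/PP)\S
    [3,5] S/PP   >B
      [3,4] "on" : S/(PP/S)
      [4,5] "a" : (PP/S)/PP

[0,1] S/(NP/PP)  lex  "quickly"
[1,2] S  lex  "city"
[2,3] ((NP/S)/PP)\S  lex  "song"
[1,3] (NP/S)/PP  <  k=2
[3,4] S/(PP/S)  lex  "on"
[4,5] (PP/S)/PP  lex  "a"
[3,5] S/PP  >B  k=4
[1,5] NP/PP  >S  k=3
[0,5] S  >  k=1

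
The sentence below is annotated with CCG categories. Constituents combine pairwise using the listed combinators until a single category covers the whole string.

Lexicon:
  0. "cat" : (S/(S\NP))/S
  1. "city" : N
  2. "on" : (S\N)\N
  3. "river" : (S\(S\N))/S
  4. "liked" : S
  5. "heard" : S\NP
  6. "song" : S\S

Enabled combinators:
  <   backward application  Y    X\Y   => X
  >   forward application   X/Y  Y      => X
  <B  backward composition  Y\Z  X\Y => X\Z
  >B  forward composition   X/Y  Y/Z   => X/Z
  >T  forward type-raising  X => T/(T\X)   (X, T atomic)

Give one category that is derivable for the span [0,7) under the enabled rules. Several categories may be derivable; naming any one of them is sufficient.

S

[0,7] S   >
  [0,5] S/(S\NP)   >
    [0,1] "cat" : (S/(S\NP))/S
    [1,5] S   <
      [1,3] S\N   <
        [1,2] "city" : N
        [2,3] "on" : (S\N)\N
      [3,5] S\(S\N)   >
        [3,4] "river" : (S\(S\N))/S
        [4,5] "liked" : S
  [5,7] S\NP   <B
    [5,6] "heard" : S\NP
    [6,7] "song" : S\S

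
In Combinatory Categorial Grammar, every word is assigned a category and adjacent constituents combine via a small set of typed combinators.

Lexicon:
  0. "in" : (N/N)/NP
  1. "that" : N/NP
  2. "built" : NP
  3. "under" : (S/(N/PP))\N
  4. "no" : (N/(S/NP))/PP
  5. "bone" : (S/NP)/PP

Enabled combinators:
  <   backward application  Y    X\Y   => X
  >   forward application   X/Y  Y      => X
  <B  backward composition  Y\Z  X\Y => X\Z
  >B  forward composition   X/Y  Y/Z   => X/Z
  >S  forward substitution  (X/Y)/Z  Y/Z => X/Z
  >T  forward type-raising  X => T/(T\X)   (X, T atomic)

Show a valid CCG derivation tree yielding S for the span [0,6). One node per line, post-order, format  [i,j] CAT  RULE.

[0,6] S   >
  [0,4] S/(N/PP)   <
    [0,3] N   >
      [0,2] N/NP   >S
        [0,1] "in" : (N/N)/NP
        [1,2] "that" : N/NP
      [2,3] "built" : NP
    [3,4] "under" : (S/(N/PP))\N
  [4,6] N/PP   >S
    [4,5] "no" : (N/(S/NP))/PP
    [5,6] "bone" : (S/NP)/PP

[0,1] (N/N)/NP  lex  "in"
[1,2] N/NP  lex  "that"
[0,2] N/NP  >S  k=1
[2,3] NP  lex  "built"
[0,3] N  >  k=2
[3,4] (S/(N/PP))\N  lex  "under"
[0,4] S/(N/PP)  <  k=3
[4,5] (N/(S/NP))/PP  lex  "no"
[5,6] (S/NP)/PP  lex  "bone"
[4,6] N/PP  >S  k=5
[0,6] S  >  k=4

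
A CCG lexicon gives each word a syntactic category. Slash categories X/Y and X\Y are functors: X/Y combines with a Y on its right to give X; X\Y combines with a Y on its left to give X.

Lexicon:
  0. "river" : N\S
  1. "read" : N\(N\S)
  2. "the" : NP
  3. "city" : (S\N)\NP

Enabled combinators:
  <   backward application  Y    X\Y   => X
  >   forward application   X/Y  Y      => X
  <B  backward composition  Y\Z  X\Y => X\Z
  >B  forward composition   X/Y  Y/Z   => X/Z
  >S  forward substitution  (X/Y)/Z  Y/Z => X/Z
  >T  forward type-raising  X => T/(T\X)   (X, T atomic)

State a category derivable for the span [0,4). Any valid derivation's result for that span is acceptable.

[0,4] S   <
  [0,2] N   <
    [0,1] "river" : N\S
    [1,2] "read" : N\(N\S)
  [2,4] S\N   <
    [2,3] "the" : NP
    [3,4] "city" : (S\N)\NP

S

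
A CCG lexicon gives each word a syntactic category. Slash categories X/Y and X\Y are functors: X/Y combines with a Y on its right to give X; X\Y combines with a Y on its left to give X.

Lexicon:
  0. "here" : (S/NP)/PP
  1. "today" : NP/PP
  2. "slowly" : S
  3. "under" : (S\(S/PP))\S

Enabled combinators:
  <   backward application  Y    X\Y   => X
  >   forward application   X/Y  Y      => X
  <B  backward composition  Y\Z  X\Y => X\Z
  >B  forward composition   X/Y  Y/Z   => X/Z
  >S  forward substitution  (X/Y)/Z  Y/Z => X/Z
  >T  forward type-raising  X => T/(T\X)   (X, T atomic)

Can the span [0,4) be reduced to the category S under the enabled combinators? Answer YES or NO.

YES

[0,4] S   <
  [0,2] S/PP   >S
    [0,1] "here" : (S/NP)/PP
    [1,2] "today" : NP/PP
  [2,4] S\(S/PP)   <
    [2,3] "slowly" : S
    [3,4] "under" : (S\(S/PP))\S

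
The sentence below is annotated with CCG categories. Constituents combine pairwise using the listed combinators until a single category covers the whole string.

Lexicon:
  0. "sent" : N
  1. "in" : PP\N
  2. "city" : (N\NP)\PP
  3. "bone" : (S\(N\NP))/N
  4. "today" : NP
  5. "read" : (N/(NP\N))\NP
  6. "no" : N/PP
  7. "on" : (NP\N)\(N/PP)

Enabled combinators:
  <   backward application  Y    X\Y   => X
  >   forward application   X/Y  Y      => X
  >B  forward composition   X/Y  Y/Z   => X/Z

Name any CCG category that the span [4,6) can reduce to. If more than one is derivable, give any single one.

[0,8] S   <
  [0,3] N\NP   <
    [0,2] PP   <
      [0,1] "sent" : N
      [1,2] "in" : PP\N
    [2,3] "city" : (N\NP)\PP
  [3,8] S\(N\NP)   >
    [3,4] "bone" : (S\(N\NP))/N
    [4,8] N   >
      [4,6] N/(NP\N)   <
        [4,5] "today" : NP
        [5,6] "read" : (N/(NP\N))\NP
      [6,8] NP\N   <
        [6,7] "no" : N/PP
        [7,8] "on" : (NP\N)\(N/PP)

N/(NP\N)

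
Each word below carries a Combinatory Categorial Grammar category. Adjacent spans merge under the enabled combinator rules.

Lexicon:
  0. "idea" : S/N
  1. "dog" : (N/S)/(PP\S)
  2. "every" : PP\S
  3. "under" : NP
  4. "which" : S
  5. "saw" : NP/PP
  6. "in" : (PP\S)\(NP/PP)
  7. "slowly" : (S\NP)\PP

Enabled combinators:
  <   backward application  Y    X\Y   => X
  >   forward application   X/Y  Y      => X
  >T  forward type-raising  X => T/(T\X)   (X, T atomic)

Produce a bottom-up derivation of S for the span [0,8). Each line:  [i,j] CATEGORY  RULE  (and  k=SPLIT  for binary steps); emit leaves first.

[0,1] S/N  lex  "idea"
[1,2] (N/S)/(PP\S)  lex  "dog"
[2,3] PP\S  lex  "every"
[1,3] N/S  >  k=2
[3,4] NP  lex  "under"
[4,5] S  lex  "which"
[4,5] PP/(PP\S)  >T
[5,6] NP/PP  lex  "saw"
[6,7] (PP\S)\(NP/PP)  lex  "in"
[5,7] PP\S  <  k=6
[4,7] PP  >  k=5
[7,8] (S\NP)\PP  lex  "slowly"
[4,8] S\NP  <  k=7
[3,8] S  <  k=4
[1,8] N  >  k=3
[0,8] S  >  k=1

[0,8] S   >
  [0,1] "idea" : S/N
  [1,8] N   >
    [1,3] N/S   >
      [1,2] "dog" : (N/S)/(PP\S)
      [2,3] "every" : PP\S
    [3,8] S   <
      [3,4] "under" : NP
      [4,8] S\NP   <
        [4,7] PP   >
          [4,5] PP/(PP\S)   >T
            [4,5] "which" : S
          [5,7] PP\S   <
            [5,6] "saw" : NP/PP
            [6,7] "in" : (PP\S)\(NP/PP)
        [7,8] "slowly" : (S\NP)\PP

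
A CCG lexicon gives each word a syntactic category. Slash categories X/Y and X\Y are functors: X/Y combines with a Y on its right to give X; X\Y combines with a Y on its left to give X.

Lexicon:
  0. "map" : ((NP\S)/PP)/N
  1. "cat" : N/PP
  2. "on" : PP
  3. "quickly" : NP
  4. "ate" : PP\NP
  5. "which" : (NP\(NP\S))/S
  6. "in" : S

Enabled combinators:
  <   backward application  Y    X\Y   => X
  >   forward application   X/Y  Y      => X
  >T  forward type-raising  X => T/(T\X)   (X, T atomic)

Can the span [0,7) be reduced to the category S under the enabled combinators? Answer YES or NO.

NO

((NP\S)/PP)/N N/PP PP NP PP\NP (NP\(NP\S))/S S
CKY chart[0,7] = {N/(N\NP), NP, NP/(NP\NP), PP/(PP\NP), S/(S\NP)}; S ∉ chart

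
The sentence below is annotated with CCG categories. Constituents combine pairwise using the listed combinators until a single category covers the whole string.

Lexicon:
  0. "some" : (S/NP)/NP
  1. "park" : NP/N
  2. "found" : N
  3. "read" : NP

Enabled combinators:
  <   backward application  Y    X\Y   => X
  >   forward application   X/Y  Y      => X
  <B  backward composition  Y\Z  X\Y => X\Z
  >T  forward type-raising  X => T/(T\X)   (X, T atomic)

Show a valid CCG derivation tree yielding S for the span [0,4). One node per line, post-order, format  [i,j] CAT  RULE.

[0,4] S   >
  [0,3] S/NP   >
    [0,1] "some" : (S/NP)/NP
    [1,3] NP   >
      [1,2] "park" : NP/N
      [2,3] "found" : N
  [3,4] "read" : NP

[0,1] (S/NP)/NP  lex  "some"
[1,2] NP/N  lex  "park"
[2,3] N  lex  "found"
[1,3] NP  >  k=2
[0,3] S/NP  >  k=1
[3,4] NP  lex  "read"
[0,4] S  >  k=3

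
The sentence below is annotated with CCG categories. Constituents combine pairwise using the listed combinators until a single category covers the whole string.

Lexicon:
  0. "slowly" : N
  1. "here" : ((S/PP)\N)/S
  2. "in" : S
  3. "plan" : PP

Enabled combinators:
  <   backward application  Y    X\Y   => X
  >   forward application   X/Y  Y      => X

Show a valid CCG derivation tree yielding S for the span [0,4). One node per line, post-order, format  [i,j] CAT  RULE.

[0,1] N  lex  "slowly"
[1,2] ((S/PP)\N)/S  lex  "here"
[2,3] S  lex  "in"
[1,3] (S/PP)\N  >  k=2
[0,3] S/PP  <  k=1
[3,4] PP  lex  "plan"
[0,4] S  >  k=3

[0,4] S   >
  [0,3] S/PP   <
    [0,1] "slowly" : N
    [1,3] (S/PP)\N   >
      [1,2] "here" : ((S/PP)\N)/S
      [2,3] "in" : S
  [3,4] "plan" : PP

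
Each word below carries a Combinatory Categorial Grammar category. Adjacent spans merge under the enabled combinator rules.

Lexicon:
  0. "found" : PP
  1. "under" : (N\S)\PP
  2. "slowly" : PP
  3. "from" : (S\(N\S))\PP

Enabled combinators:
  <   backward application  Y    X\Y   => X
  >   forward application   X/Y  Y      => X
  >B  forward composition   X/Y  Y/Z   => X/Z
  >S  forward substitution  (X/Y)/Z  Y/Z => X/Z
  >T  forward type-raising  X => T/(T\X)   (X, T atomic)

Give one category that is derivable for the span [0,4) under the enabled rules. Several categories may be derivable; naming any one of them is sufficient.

S

[0,4] S   <
  [0,2] N\S   <
    [0,1] "found" : PP
    [1,2] "under" : (N\S)\PP
  [2,4] S\(N\S)   <
    [2,3] "slowly" : PP
    [3,4] "from" : (S\(N\S))\PP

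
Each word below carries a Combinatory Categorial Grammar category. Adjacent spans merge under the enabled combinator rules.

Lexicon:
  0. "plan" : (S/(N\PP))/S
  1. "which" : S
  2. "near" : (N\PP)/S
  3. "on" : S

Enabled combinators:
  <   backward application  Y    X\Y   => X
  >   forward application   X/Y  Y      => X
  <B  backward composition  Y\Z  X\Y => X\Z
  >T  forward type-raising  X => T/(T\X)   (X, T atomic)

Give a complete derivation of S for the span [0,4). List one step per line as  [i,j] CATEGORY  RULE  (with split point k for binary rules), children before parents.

[0,4] S   >
  [0,2] S/(N\PP)   >
    [0,1] "plan" : (S/(N\PP))/S
    [1,2] "which" : S
  [2,4] N\PP   >
    [2,3] "near" : (N\PP)/S
    [3,4] "on" : S

[0,1] (S/(N\PP))/S  lex  "plan"
[1,2] S  lex  "which"
[0,2] S/(N\PP)  >  k=1
[2,3] (N\PP)/S  lex  "near"
[3,4] S  lex  "on"
[2,4] N\PP  >  k=3
[0,4] S  >  k=2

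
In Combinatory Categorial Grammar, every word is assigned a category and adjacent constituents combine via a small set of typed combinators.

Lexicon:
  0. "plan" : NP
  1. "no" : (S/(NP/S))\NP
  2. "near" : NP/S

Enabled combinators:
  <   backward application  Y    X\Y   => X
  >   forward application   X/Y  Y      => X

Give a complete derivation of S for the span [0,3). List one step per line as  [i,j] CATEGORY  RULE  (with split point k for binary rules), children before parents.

[0,3] S   >
  [0,2] S/(NP/S)   <
    [0,1] "plan" : NP
    [1,2] "no" : (S/(NP/S))\NP
  [2,3] "near" : NP/S

[0,1] NP  lex  "plan"
[1,2] (S/(NP/S))\NP  lex  "no"
[0,2] S/(NP/S)  <  k=1
[2,3] NP/S  lex  "near"
[0,3] S  >  k=2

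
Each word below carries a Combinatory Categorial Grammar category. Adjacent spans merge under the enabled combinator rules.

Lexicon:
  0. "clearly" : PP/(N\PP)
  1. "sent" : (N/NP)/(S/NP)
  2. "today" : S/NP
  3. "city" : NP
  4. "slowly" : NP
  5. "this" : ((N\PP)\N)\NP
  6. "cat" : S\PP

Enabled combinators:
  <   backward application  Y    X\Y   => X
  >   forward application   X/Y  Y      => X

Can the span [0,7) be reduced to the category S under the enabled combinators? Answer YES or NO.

YES

[0,7] S   <
  [0,6] PP   >
    [0,1] "clearly" : PP/(N\PP)
    [1,6] N\PP   <
      [1,4] N   >
        [1,3] N/NP   >
          [1,2] "sent" : (N/NP)/(S/NP)
          [2,3] "today" : S/NP
        [3,4] "city" : NP
      [4,6] (N\PP)\N   <
        [4,5] "slowly" : NP
        [5,6] "this" : ((N\PP)\N)\NP
  [6,7] "cat" : S\PP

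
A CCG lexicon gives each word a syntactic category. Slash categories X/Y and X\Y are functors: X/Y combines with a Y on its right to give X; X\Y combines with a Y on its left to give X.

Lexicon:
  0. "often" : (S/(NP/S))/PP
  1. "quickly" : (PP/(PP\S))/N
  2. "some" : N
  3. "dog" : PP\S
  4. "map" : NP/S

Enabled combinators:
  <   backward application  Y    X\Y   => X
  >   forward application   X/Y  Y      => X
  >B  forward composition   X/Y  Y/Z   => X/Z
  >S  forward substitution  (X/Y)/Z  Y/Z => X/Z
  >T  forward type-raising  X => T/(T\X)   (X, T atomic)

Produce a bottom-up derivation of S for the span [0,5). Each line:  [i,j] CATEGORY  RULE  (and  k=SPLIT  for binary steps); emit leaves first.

[0,1] (S/(NP/S))/PP  lex  "often"
[1,2] (PP/(PP\S))/N  lex  "quickly"
[2,3] N  lex  "some"
[1,3] PP/(PP\S)  >  k=2
[3,4] PP\S  lex  "dog"
[1,4] PP  >  k=3
[0,4] S/(NP/S)  >  k=1
[4,5] NP/S  lex  "map"
[0,5] S  >  k=4

[0,5] S   >
  [0,4] S/(NP/S)   >
    [0,1] "often" : (S/(NP/S))/PP
    [1,4] PP   >
      [1,3] PP/(PP\S)   >
        [1,2] "quickly" : (PP/(PP\S))/N
        [2,3] "some" : N
      [3,4] "dog" : PP\S
  [4,5] "map" : NP/S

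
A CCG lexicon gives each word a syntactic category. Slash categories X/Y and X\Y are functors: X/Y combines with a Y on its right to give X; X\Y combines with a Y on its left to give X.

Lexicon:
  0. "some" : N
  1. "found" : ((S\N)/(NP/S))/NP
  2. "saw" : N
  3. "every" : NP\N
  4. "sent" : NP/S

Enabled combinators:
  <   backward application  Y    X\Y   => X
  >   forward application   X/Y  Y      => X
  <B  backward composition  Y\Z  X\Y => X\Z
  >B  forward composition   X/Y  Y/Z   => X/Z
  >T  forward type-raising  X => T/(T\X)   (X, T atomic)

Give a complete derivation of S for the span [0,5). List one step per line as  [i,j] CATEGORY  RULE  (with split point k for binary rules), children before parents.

[0,1] N  lex  "some"
[1,2] ((S\N)/(NP/S))/NP  lex  "found"
[2,3] N  lex  "saw"
[2,3] NP/(NP\N)  >T
[3,4] NP\N  lex  "every"
[2,4] NP  >  k=3
[1,4] (S\N)/(NP/S)  >  k=2
[4,5] NP/S  lex  "sent"
[1,5] S\N  >  k=4
[0,5] S  <  k=1

[0,5] S   <
  [0,1] "some" : N
  [1,5] S\N   >
    [1,4] (S\N)/(NP/S)   >
      [1,2] "found" : ((S\N)/(NP/S))/NP
      [2,4] NP   >
        [2,3] NP/(NP\N)   >T
          [2,3] "saw" : N
        [3,4] "every" : NP\N
    [4,5] "sent" : NP/S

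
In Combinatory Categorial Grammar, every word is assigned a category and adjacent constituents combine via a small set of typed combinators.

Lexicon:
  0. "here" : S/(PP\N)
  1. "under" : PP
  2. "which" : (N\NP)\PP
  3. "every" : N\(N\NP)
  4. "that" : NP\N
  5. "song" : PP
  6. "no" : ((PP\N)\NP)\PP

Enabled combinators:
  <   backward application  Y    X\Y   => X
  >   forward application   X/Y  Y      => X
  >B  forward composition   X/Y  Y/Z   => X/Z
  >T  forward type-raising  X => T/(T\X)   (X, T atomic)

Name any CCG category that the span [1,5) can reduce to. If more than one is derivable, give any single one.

[0,7] S   >
  [0,1] "here" : S/(PP\N)
  [1,7] PP\N   <
    [1,5] NP   <
      [1,4] N   <
        [1,3] N\NP   <
          [1,2] "under" : PP
          [2,3] "which" : (N\NP)\PP
        [3,4] "every" : N\(N\NP)
      [4,5] "that" : NP\N
    [5,7] (PP\N)\NP   <
      [5,6] "song" : PP
      [6,7] "no" : ((PP\N)\NP)\PP

NP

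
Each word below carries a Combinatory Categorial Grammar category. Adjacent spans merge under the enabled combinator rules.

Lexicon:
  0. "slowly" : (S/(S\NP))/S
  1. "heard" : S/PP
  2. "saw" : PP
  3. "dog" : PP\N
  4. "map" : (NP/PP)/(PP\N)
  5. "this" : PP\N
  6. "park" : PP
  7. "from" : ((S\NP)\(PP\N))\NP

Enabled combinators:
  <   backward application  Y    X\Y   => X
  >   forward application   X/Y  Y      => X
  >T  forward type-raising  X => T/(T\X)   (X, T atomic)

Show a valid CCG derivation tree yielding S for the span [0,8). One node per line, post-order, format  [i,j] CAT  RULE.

[0,8] S   >
  [0,3] S/(S\NP)   >
    [0,1] "slowly" : (S/(S\NP))/S
    [1,3] S   >
      [1,2] "heard" : S/PP
      [2,3] "saw" : PP
  [3,8] S\NP   <
    [3,4] "dog" : PP\N
    [4,8] (S\NP)\(PP\N)   <
      [4,7] NP   >
        [4,6] NP/PP   >
          [4,5] "map" : (NP/PP)/(PP\N)
          [5,6] "this" : PP\N
        [6,7] "park" : PP
      [7,8] "from" : ((S\NP)\(PP\N))\NP

[0,1] (S/(S\NP))/S  lex  "slowly"
[1,2] S/PP  lex  "heard"
[2,3] PP  lex  "saw"
[1,3] S  >  k=2
[0,3] S/(S\NP)  >  k=1
[3,4] PP\N  lex  "dog"
[4,5] (NP/PP)/(PP\N)  lex  "map"
[5,6] PP\N  lex  "this"
[4,6] NP/PP  >  k=5
[6,7] PP  lex  "park"
[4,7] NP  >  k=6
[7,8] ((S\NP)\(PP\N))\NP  lex  "from"
[4,8] (S\NP)\(PP\N)  <  k=7
[3,8] S\NP  <  k=4
[0,8] S  >  k=3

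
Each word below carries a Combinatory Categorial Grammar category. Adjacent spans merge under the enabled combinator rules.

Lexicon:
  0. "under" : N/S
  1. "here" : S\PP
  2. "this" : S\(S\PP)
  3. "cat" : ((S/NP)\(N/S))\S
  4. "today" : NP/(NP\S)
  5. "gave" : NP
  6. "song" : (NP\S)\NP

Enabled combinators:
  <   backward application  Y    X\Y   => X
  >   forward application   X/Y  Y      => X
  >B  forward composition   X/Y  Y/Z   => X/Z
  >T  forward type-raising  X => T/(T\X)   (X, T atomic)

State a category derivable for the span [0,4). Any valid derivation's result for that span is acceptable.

S/NP

[0,7] S   >
  [0,4] S/NP   <
    [0,1] "under" : N/S
    [1,4] (S/NP)\(N/S)   <
      [1,3] S   <
        [1,2] "here" : S\PP
        [2,3] "this" : S\(S\PP)
      [3,4] "cat" : ((S/NP)\(N/S))\S
  [4,7] NP   >
    [4,5] "today" : NP/(NP\S)
    [5,7] NP\S   <
      [5,6] "gave" : NP
      [6,7] "song" : (NP\S)\NP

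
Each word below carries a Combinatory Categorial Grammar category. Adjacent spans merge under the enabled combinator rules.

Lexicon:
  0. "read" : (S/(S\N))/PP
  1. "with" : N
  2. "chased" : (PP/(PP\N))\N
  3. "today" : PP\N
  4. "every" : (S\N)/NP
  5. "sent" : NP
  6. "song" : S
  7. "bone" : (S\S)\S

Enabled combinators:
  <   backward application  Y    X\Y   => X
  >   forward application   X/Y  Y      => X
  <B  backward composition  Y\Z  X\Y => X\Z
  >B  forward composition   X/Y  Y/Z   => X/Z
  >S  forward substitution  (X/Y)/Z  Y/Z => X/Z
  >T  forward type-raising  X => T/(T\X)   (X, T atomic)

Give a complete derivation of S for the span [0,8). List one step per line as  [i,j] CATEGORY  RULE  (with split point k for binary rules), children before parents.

[0,1] (S/(S\N))/PP  lex  "read"
[1,2] N  lex  "with"
[2,3] (PP/(PP\N))\N  lex  "chased"
[1,3] PP/(PP\N)  <  k=2
[3,4] PP\N  lex  "today"
[1,4] PP  >  k=3
[0,4] S/(S\N)  >  k=1
[4,5] (S\N)/NP  lex  "every"
[5,6] NP  lex  "sent"
[4,6] S\N  >  k=5
[6,7] S  lex  "song"
[7,8] (S\S)\S  lex  "bone"
[6,8] S\S  <  k=7
[4,8] S\N  <B  k=6
[0,8] S  >  k=4

[0,8] S   >
  [0,4] S/(S\N)   >
    [0,1] "read" : (S/(S\N))/PP
    [1,4] PP   >
      [1,3] PP/(PP\N)   <
        [1,2] "with" : N
        [2,3] "chased" : (PP/(PP\N))\N
      [3,4] "today" : PP\N
  [4,8] S\N   <B
    [4,6] S\N   >
      [4,5] "every" : (S\N)/NP
      [5,6] "sent" : NP
    [6,8] S\S   <
      [6,7] "song" : S
      [7,8] "bone" : (S\S)\S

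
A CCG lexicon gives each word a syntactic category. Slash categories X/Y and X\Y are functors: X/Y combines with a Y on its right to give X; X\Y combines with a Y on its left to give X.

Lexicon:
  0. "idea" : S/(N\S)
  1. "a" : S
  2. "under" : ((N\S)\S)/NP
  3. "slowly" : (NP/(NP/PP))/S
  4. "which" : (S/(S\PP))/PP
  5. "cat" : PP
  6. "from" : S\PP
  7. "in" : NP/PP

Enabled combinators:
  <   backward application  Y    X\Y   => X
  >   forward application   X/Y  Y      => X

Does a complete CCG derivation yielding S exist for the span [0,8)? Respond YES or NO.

[0,8] S   >
  [0,1] "idea" : S/(N\S)
  [1,8] N\S   <
    [1,2] "a" : S
    [2,8] (N\S)\S   >
      [2,3] "under" : ((N\S)\S)/NP
      [3,8] NP   >
        [3,7] NP/(NP/PP)   >
          [3,4] "slowly" : (NP/(NP/PP))/S
          [4,7] S   >
            [4,6] S/(S\PP)   >
              [4,5] "which" : (S/(S\PP))/PP
              [5,6] "cat" : PP
            [6,7] "from" : S\PP
        [7,8] "in" : NP/PP

YES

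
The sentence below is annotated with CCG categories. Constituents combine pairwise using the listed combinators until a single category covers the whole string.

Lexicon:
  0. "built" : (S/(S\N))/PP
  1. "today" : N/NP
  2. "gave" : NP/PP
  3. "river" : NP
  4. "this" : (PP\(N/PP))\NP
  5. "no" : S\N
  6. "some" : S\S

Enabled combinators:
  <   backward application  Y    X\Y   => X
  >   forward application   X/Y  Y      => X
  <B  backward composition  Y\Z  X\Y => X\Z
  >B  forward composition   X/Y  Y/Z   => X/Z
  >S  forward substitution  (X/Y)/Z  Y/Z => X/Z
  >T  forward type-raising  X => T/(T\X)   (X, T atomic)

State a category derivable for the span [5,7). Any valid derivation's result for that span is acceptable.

[0,7] S   >
  [0,5] S/(S\N)   >
    [0,1] "built" : (S/(S\N))/PP
    [1,5] PP   <
      [1,3] N/PP   >B
        [1,2] "today" : N/NP
        [2,3] "gave" : NP/PP
      [3,5] PP\(N/PP)   <
        [3,4] "river" : NP
        [4,5] "this" : (PP\(N/PP))\NP
  [5,7] S\N   <B
    [5,6] "no" : S\N
    [6,7] "some" : S\S

S\N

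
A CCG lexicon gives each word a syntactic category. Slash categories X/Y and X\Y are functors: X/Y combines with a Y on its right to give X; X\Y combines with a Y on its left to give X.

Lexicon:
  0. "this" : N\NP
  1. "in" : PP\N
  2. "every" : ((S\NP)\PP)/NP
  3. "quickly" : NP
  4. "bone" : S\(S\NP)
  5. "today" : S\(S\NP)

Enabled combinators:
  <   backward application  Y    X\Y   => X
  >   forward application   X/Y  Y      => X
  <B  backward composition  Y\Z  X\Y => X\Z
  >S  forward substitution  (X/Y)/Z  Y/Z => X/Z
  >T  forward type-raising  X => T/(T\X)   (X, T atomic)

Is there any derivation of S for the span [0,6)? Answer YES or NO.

[0,6] S   <
  [0,5] S\NP   <B
    [0,2] PP\NP   <B
      [0,1] "this" : N\NP
      [1,2] "in" : PP\N
    [2,5] S\PP   <B
      [2,4] (S\NP)\PP   >
        [2,3] "every" : ((S\NP)\PP)/NP
        [3,4] "quickly" : NP
      [4,5] "bone" : S\(S\NP)
  [5,6] "today" : S\(S\NP)

YES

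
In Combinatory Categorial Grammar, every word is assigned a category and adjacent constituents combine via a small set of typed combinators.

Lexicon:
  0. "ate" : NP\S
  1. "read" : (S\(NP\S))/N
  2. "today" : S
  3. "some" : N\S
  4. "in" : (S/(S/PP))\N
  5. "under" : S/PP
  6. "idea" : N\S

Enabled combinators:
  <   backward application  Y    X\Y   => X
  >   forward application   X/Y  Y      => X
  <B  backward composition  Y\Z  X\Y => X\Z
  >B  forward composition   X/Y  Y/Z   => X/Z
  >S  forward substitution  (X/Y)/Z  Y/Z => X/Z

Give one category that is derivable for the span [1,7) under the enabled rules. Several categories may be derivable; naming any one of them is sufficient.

[0,7] S   <
  [0,1] "ate" : NP\S
  [1,7] S\(NP\S)   >
    [1,2] "read" : (S\(NP\S))/N
    [2,7] N   <
      [2,6] S   >
        [2,5] S/(S/PP)   <
          [2,4] N   <
            [2,3] "today" : S
            [3,4] "some" : N\S
          [4,5] "in" : (S/(S/PP))\N
        [5,6] "under" : S/PP
      [6,7] "idea" : N\S

S\(NP\S)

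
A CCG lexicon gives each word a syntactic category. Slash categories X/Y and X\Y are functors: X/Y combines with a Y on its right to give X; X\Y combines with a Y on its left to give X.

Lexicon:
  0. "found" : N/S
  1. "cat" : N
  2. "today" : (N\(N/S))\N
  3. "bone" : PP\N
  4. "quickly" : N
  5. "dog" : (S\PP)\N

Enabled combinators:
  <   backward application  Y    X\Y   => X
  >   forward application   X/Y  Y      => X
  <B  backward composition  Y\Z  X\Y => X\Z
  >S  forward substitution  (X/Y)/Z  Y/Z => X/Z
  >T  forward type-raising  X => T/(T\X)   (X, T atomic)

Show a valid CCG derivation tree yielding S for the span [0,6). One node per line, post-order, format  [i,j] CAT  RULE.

[0,6] S   <
  [0,4] PP   <
    [0,3] N   <
      [0,1] "found" : N/S
      [1,3] N\(N/S)   <
        [1,2] "cat" : N
        [2,3] "today" : (N\(N/S))\N
    [3,4] "bone" : PP\N
  [4,6] S\PP   <
    [4,5] "quickly" : N
    [5,6] "dog" : (S\PP)\N

[0,1] N/S  lex  "found"
[1,2] N  lex  "cat"
[2,3] (N\(N/S))\N  lex  "today"
[1,3] N\(N/S)  <  k=2
[0,3] N  <  k=1
[3,4] PP\N  lex  "bone"
[0,4] PP  <  k=3
[4,5] N  lex  "quickly"
[5,6] (S\PP)\N  lex  "dog"
[4,6] S\PP  <  k=5
[0,6] S  <  k=4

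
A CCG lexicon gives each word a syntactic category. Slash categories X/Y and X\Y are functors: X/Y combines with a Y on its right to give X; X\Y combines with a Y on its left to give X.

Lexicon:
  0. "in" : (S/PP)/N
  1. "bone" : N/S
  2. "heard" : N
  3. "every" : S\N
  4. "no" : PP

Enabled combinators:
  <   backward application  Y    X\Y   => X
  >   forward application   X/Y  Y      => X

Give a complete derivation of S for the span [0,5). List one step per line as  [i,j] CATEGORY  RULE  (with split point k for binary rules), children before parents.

[0,5] S   >
  [0,4] S/PP   >
    [0,1] "in" : (S/PP)/N
    [1,4] N   >
      [1,2] "bone" : N/S
      [2,4] S   <
        [2,3] "heard" : N
        [3,4] "every" : S\N
  [4,5] "no" : PP

[0,1] (S/PP)/N  lex  "in"
[1,2] N/S  lex  "bone"
[2,3] N  lex  "heard"
[3,4] S\N  lex  "every"
[2,4] S  <  k=3
[1,4] N  >  k=2
[0,4] S/PP  >  k=1
[4,5] PP  lex  "no"
[0,5] S  >  k=4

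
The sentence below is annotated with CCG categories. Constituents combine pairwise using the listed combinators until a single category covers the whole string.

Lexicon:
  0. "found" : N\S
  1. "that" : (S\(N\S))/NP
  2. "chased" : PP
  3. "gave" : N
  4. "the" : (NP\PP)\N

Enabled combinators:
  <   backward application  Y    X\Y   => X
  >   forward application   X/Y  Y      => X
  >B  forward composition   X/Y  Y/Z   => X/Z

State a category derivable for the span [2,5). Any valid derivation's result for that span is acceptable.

[0,5] S   <
  [0,1] "found" : N\S
  [1,5] S\(N\S)   >
    [1,2] "that" : (S\(N\S))/NP
    [2,5] NP   <
      [2,3] "chased" : PP
      [3,5] NP\PP   <
        [3,4] "gave" : N
        [4,5] "the" : (NP\PP)\N

NP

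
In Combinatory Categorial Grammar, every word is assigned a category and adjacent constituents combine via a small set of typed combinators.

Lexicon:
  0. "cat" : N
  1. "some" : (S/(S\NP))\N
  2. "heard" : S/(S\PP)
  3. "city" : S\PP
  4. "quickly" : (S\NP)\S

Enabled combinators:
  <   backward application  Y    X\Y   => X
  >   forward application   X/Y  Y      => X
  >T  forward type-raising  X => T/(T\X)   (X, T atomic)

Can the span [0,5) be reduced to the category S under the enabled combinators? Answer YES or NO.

[0,5] S   >
  [0,2] S/(S\NP)   <
    [0,1] "cat" : N
    [1,2] "some" : (S/(S\NP))\N
  [2,5] S\NP   <
    [2,4] S   >
      [2,3] "heard" : S/(S\PP)
      [3,4] "city" : S\PP
    [4,5] "quickly" : (S\NP)\S

YES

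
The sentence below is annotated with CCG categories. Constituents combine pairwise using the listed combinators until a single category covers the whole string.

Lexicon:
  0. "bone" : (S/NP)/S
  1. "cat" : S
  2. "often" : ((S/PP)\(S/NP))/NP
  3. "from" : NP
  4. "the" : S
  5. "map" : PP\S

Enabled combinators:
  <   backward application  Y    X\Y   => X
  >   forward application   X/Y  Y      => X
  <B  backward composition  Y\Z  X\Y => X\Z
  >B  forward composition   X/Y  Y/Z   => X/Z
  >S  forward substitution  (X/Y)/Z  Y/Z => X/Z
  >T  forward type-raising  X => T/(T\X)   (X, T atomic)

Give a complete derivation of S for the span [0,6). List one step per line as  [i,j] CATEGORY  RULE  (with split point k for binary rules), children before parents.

[0,6] S   >
  [0,4] S/PP   <
    [0,2] S/NP   >
      [0,1] "bone" : (S/NP)/S
      [1,2] "cat" : S
    [2,4] (S/PP)\(S/NP)   >
      [2,3] "often" : ((S/PP)\(S/NP))/NP
      [3,4] "from" : NP
  [4,6] PP   <
    [4,5] "the" : S
    [5,6] "map" : PP\S

[0,1] (S/NP)/S  lex  "bone"
[1,2] S  lex  "cat"
[0,2] S/NP  >  k=1
[2,3] ((S/PP)\(S/NP))/NP  lex  "often"
[3,4] NP  lex  "from"
[2,4] (S/PP)\(S/NP)  >  k=3
[0,4] S/PP  <  k=2
[4,5] S  lex  "the"
[5,6] PP\S  lex  "map"
[4,6] PP  <  k=5
[0,6] S  >  k=4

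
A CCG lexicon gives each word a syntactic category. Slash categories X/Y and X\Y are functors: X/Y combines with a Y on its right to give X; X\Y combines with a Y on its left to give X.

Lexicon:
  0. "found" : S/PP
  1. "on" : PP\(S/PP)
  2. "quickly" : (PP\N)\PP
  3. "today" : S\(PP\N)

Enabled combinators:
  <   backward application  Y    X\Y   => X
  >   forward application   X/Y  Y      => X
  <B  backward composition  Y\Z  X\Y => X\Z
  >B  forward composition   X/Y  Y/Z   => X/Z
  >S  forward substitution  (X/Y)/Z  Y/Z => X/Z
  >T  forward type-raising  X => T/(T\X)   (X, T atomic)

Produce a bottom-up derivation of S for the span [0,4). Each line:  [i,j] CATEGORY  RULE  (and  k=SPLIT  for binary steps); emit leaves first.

[0,1] S/PP  lex  "found"
[1,2] PP\(S/PP)  lex  "on"
[0,2] PP  <  k=1
[2,3] (PP\N)\PP  lex  "quickly"
[3,4] S\(PP\N)  lex  "today"
[2,4] S\PP  <B  k=3
[0,4] S  <  k=2

[0,4] S   <
  [0,2] PP   <
    [0,1] "found" : S/PP
    [1,2] "on" : PP\(S/PP)
  [2,4] S\PP   <B
    [2,3] "quickly" : (PP\N)\PP
    [3,4] "today" : S\(PP\N)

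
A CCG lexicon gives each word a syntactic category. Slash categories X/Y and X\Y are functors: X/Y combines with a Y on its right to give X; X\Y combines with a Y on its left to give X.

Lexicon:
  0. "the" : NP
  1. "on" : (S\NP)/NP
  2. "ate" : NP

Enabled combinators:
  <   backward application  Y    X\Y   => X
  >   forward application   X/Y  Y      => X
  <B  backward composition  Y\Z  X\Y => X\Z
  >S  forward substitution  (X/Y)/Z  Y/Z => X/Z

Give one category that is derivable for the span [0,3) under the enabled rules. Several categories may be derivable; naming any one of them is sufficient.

[0,3] S   <
  [0,1] "the" : NP
  [1,3] S\NP   >
    [1,2] "on" : (S\NP)/NP
    [2,3] "ate" : NP

S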